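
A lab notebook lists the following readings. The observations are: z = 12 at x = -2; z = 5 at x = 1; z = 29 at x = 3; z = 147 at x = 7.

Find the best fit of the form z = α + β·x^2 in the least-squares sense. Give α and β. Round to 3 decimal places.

The normal equations are: 4·α + 63·β = 193;  63·α + 2499·β = 7517.
Eliminating β: 2499·(row 1) − 63·(row 2) gives 6027·α = 2499·193 − 63·7517 = 8736, so α = 416/287.
Then β = (7517 − 63·(416/287))/2499 = 17909/6027.

α = 1.449, β = 2.971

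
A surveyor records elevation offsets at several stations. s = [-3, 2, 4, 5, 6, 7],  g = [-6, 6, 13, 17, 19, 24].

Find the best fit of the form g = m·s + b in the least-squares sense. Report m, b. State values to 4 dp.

The normal system MᵀM·[m, b]ᵀ = Mᵀg is [[139, 21]; [21, 6]]·[m, b]ᵀ = [449, 73]ᵀ.
Determinant 139·6 − 21² = 393.
m = (449·6 − 21·73)/393 = 387/131; b = (139·73 − 21·449)/393 = 718/393.

m = 2.9542, b = 1.8270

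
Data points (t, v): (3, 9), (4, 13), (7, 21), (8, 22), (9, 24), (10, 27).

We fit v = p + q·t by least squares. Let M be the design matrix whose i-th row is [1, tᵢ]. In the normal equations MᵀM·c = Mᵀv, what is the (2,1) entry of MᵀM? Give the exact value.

41

Row 2 ↔ basis t, column 1 ↔ basis 1, so (MᵀM)_{2,1} = Σᵢ t = (3)·(1) + (4)·(1) + (7)·(1) + (8)·(1) + (9)·(1) + (10)·(1) = 41.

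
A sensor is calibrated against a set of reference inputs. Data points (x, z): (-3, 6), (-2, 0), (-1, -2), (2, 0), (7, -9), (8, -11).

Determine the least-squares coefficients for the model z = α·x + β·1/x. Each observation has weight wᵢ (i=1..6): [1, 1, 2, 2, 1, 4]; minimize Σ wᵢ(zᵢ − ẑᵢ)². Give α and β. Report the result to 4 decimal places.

α = -1.4330, β = 3.7286

Forming AᵀWA = [[328, 11]; [11, 20773/7056]] and AᵀWz = [-429, -67/14]ᵀ gives AᵀWA·[α, β]ᵀ = AᵀWz.
Eliminating β: (20773/7056)·(row 1) − 11·(row 2) gives (744971/882)·α = (20773/7056)·(-429) − 11·(-67/14) = -2846723/2352, so α = -8540169/5959768.
Then β = ((-67/14) − 11·(-8540169/5959768))/(20773/7056) = 2777670/744971.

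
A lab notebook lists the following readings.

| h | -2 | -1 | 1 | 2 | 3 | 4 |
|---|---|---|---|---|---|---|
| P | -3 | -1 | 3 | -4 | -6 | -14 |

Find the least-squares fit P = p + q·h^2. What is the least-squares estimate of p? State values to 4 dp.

Setting ∂/∂p … = 0 gives: 6·p + 35·q = -25;  35·p + 371·q = -304.
(Σ1 = 6, Σh^2 = 35, Σh^2·h^2 = 371, ΣP = -25, Σh^2·P = -304.)
Δ = 6·371 − 35² = 1001.
p = ((-25)·371 − 35·(-304))/1001 = 15/11; q = (6·(-304) − 35·(-25))/1001 = -73/77.

p = 1.3636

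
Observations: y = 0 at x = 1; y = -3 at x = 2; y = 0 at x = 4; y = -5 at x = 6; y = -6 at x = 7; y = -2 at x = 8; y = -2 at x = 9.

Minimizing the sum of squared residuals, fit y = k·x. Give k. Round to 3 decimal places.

Forming MᵀM = [[251]] and Mᵀy = [-112]ᵀ gives MᵀM·[k]ᵀ = Mᵀy.
k = (-112)/251 = -0.446215.

k = -0.446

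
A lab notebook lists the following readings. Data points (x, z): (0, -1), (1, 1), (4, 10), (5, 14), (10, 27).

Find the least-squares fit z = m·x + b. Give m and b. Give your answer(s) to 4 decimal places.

m = 2.8548, b = -1.2194

Entries of MᵀM: Σx·x = 142, Σx = 20, Σ1 = 5.
Moment sums: Σx·z = 381, Σz = 51.
So MᵀM·[m, b]ᵀ = Mᵀz: [[142, 20]; [20, 5]]·[m, b]ᵀ = [381, 51]ᵀ.
Δ = 142·5 − 20² = 310.
m = (381·5 − 20·51)/310 = 177/62; b = (142·51 − 20·381)/310 = -189/155.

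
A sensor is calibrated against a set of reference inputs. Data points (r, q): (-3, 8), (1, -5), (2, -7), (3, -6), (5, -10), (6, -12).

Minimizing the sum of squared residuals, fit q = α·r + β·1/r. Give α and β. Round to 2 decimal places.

From the data, Σr·r = 84, Σr·1/r = 6, Σ1/r·1/r = 77/50.
Right-hand side: Σr·q = -183, Σ1/r·q = -103/6.
Determinant 84·(77/50) − 6² = 2334/25.
α = ((-183)·(77/50) − 6·(-103/6))/(2334/25) = -8941/4668; β = (84·(-103/6) − 6·(-183))/(2334/25) = -4300/1167.

α = -1.92, β = -3.68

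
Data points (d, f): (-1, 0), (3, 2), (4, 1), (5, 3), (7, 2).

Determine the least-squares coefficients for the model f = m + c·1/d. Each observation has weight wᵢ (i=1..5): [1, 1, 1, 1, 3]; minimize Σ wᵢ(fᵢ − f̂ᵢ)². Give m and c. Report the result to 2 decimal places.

m = 1.67, c = 1.59

Compute the Gram sums: Σwᵢ·1 = 7, Σwᵢ·1/d = 89/420, Σwᵢ·1/d·1/d = 224881/176400.
Right-hand side: Σwᵢ·f = 12, Σwᵢ·1/d·f = 997/420.
MᵀWM·[m, c]ᵀ = MᵀWf becomes [[7, 89/420]; [89/420, 224881/176400]]·[m, c]ᵀ = [12, 997/420]ᵀ.
det = 7·(224881/176400) − (89/420)² = 261041/29400.
m = (12·(224881/176400) − (89/420)·(997/420))/(261041/29400) = 2609839/1566246; c = (7·(997/420) − (89/420)·12)/(261041/29400) = 413770/261041.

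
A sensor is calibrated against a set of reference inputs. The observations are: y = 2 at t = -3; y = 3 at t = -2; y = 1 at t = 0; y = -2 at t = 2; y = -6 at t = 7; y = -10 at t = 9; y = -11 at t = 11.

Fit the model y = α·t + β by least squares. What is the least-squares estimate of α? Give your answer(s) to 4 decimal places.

Setting ∂/∂α … = 0 gives: 268·α + 24·β = -269;  24·α + 7·β = -23.
(Σt·t = 268, Σt = 24, Σ1 = 7, Σt·y = -269, Σy = -23.)
Eliminating β: 7·(row 1) − 24·(row 2) gives 1300·α = 7·(-269) − 24·(-23) = -1331, so α = -1331/1300.
Then β = ((-23) − 24·(-1331/1300))/7 = 73/325.

α = -1.0238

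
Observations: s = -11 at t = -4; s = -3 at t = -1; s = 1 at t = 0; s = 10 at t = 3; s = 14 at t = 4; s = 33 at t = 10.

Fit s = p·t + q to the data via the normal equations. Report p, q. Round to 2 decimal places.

The normal system XᵀX·[p, q]ᵀ = Xᵀs is [[142, 12]; [12, 6]]·[p, q]ᵀ = [463, 44]ᵀ.
Determinant 142·6 − 12² = 708.
p = (463·6 − 12·44)/708 = 375/118; q = (142·44 − 12·463)/708 = 173/177.

p = 3.18, q = 0.98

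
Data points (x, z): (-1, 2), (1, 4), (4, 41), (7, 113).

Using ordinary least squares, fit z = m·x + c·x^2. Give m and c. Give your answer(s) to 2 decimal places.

Normal-equation sums: Σx·x = 67, Σx·x^2 = 407, Σx^2·x^2 = 2659.
And Σx·z = 957, Σx^2·z = 6199.
Normal equations: [[67, 407]; [407, 2659]]·[m, c]ᵀ = [957, 6199]ᵀ.
Eliminating c: 2659·(row 1) − 407·(row 2) gives 12504·m = 2659·957 − 407·6199 = 21670, so m = 10835/6252.
Then c = (6199 − 407·(10835/6252))/2659 = 12917/6252.

m = 1.73, c = 2.07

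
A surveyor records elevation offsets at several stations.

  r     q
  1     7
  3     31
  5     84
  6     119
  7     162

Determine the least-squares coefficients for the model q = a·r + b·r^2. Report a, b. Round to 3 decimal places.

From the data, Σr·r = 120, Σr·r^2 = 712, Σr^2·r^2 = 4404.
Moment sums: Σr·q = 2368, Σr^2·q = 14608.
Determinant 120·4404 − 712² = 21536.
a = (2368·4404 − 712·14608)/21536 = 868/673; b = (120·14608 − 712·2368)/21536 = 2092/673.

a = 1.290, b = 3.108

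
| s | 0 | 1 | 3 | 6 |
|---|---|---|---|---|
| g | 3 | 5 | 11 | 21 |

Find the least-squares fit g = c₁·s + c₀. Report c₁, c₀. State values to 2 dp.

c₁ = 3.05, c₀ = 2.38

Normal-equation sums: Σs·s = 46, Σs = 10, Σ1 = 4.
And Σs·g = 164, Σg = 40.
So AᵀA·[c₁, c₀]ᵀ = Aᵀg: [[46, 10]; [10, 4]]·[c₁, c₀]ᵀ = [164, 40]ᵀ.
Δ = 46·4 − 10² = 84.
c₁ = (164·4 − 10·40)/84 = 64/21; c₀ = (46·40 − 10·164)/84 = 50/21.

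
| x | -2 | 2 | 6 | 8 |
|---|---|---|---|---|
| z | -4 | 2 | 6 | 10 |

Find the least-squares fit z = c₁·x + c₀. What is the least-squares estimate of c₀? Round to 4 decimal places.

MᵀM·[c₁, c₀]ᵀ = Mᵀz reads: 108·c₁ + 14·c₀ = 128;  14·c₁ + 4·c₀ = 14.
det = 108·4 − 14² = 236.
c₁ = (128·4 − 14·14)/236 = 79/59; c₀ = (108·14 − 14·128)/236 = -70/59.

c₀ = -1.1864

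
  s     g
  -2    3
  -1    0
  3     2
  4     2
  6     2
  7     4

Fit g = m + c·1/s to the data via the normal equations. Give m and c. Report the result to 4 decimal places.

m = 2.3020, c = 1.3379

MᵀM·[m, c]ᵀ = Mᵀg reads: 6·m + (-17/28)·c = 13;  (-17/28)·m + (10385/7056)·c = 4/7.
(Σ1 = 6, Σ1/s = -17/28, Σ1/s·1/s = 10385/7056, Σg = 13, Σ1/s·g = 4/7.)
Determinant 6·(10385/7056) − (-17/28)² = 19903/2352.
m = (13·(10385/7056) − (-17/28)·(4/7))/(19903/2352) = 137453/59709; c = (6·(4/7) − (-17/28)·13)/(19903/2352) = 26628/19903.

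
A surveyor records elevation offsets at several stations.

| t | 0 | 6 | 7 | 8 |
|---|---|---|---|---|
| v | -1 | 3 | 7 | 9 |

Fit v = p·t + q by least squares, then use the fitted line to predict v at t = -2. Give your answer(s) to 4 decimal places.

v̂ = -3.8258

Sums needed: Σt·t = 149, Σt = 21, Σ1 = 4.
Moment sums: Σt·v = 139, Σv = 18.
Δ = 149·4 − 21² = 155.
p = (139·4 − 21·18)/155 = 178/155; q = (149·18 − 21·139)/155 = -237/155.
At t = -2: v̂ = (178/155)·(-2) + (-237/155)·(1) = -593/155.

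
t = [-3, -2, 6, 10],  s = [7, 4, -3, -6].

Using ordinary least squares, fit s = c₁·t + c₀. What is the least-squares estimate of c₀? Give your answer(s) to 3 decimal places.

Entries of XᵀX: Σt·t = 149, Σt = 11, Σ1 = 4.
For Xᵀs: Σt·s = -107, Σs = 2.
Normal equations: [[149, 11]; [11, 4]]·[c₁, c₀]ᵀ = [-107, 2]ᵀ.
Eliminating c₀: 4·(row 1) − 11·(row 2) gives 475·c₁ = 4·(-107) − 11·2 = -450, so c₁ = -18/19.
Then c₀ = (2 − 11·(-18/19))/4 = 59/19.

c₀ = 3.105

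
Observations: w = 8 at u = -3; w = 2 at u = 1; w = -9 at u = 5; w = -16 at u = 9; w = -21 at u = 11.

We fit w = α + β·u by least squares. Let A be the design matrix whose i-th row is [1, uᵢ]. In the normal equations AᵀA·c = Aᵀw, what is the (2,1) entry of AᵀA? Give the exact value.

23

Row 2 ↔ basis u, column 1 ↔ basis 1, so (AᵀA)_{2,1} = Σᵢ u = (-3)·(1) + (1)·(1) + (5)·(1) + (9)·(1) + (11)·(1) = 23.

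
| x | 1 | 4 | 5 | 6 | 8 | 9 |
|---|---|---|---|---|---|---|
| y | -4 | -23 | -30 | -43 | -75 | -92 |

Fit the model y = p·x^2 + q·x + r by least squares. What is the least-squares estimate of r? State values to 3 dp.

Normal-equation sums: Σx^2·x^2 = 12835, Σx^2·x = 1647, Σx^2 = 223, Σx·x = 223, Σx = 33, Σ1 = 6.
And Σx^2·y = -14922, Σx·y = -1932, Σy = -267.
AᵀA·[p, q, r]ᵀ = Aᵀy becomes [[12835, 1647, 223]; [1647, 223, 33]; [223, 33, 6]]·[p, q, r]ᵀ = [-14922, -1932, -267]ᵀ.
Solving the 3×3 system (Gaussian elimination) gives p = -9402/8905, q = -4191/8905, r = -23781/8905.

r = -2.671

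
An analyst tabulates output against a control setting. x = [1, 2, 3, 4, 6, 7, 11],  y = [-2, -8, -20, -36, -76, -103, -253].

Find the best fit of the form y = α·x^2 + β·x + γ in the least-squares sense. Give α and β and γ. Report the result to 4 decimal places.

Compute the Gram sums: Σx^2·x^2 = 18692, Σx^2·x = 1990, Σx^2 = 236, Σx·x = 236, Σx = 34, Σ1 = 7.
Moment sums: Σx^2·y = -39186, Σx·y = -4182, Σy = -498.
Normal equations: [[18692, 1990, 236]; [1990, 236, 34]; [236, 34, 7]]·[α, β, γ]ᵀ = [-39186, -4182, -498]ᵀ.
Row-reducing yields α = -8279/4069, β = -2669/4069, γ = 2604/4069.

α = -2.0347, β = -0.6559, γ = 0.6400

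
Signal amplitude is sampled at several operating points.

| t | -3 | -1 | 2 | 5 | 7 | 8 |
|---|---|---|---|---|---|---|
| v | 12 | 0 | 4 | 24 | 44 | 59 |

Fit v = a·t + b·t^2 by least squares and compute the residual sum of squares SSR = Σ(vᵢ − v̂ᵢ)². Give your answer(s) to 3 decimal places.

SSR = 9.994

Forming XᵀX = [[152, 960]; [960, 7220]] and Xᵀv = [872, 6656]ᵀ gives XᵀX·[a, b]ᵀ = Xᵀv.
Δ = 152·7220 − 960² = 175840.
a = (872·7220 − 960·6656)/175840 = -587/1099; b = (152·6656 − 960·872)/175840 = 5456/5495.
Residuals: 8031/5495, -8391/5495, 6026/5495, 2031/1099, -717/785, -1499/5495; SSR = 54919/5495.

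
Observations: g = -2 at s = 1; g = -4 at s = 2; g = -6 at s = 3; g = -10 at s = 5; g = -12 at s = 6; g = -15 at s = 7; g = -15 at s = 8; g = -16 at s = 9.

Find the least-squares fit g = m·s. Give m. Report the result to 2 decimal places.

m = -1.93

AᵀA·[m]ᵀ = Aᵀg reads: 269·m = -519.
m = (-519)/269 = -1.92937.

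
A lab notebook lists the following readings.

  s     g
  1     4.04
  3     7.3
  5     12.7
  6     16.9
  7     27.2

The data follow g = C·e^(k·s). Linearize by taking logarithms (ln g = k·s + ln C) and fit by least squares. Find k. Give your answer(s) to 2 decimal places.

Taking logs, ln g = k·s + ln C, so regress ln g on s.
Σs = 22.0000, Σ(s)² = 120.0000, Σln g = 12.0563, Σs·ln g = 60.1543.
Equations: 120.0000·k + 22.0000·ln C = 60.1543;  22.0000·k + 5·ln C = 12.0563.
Solving (det = 116.0000): k = 0.30633, ln C = 1.06341.

k = 0.31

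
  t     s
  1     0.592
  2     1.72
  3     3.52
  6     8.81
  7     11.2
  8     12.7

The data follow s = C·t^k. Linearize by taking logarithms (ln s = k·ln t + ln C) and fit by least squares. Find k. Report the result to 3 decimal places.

k = 1.482

With ln sᵢ as the transformed response and ln tᵢ as the regressor:
Σln t = 7.6089, Σ(ln t)² = 13.0084, Σln s = 8.4099, Σln t·ln s = 15.6434.
Equations: 13.0084·k + 7.6089·ln C = 15.6434;  7.6089·k + 6·ln C = 8.4099.
Solving (det = 20.1558): k = 1.48197, ln C = -0.47770.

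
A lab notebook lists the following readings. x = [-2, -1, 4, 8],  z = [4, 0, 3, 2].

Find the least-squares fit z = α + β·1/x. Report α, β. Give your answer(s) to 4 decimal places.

α = 2.6757, β = 1.5135

Forming MᵀM = [[4, -9/8]; [-9/8, 85/64]] and Mᵀz = [9, -1]ᵀ gives MᵀM·[α, β]ᵀ = Mᵀz.
Eliminating β: (85/64)·(row 1) − (-9/8)·(row 2) gives (259/64)·α = (85/64)·9 − (-9/8)·(-1) = 693/64, so α = 99/37.
Then β = ((-1) − (-9/8)·(99/37))/(85/64) = 56/37.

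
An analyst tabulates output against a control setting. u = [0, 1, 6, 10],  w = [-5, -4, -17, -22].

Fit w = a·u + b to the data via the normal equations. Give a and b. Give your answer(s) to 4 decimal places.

From the data, Σu·u = 137, Σu = 17, Σ1 = 4.
Right-hand side: Σu·w = -326, Σw = -48.
So MᵀM·[a, b]ᵀ = Mᵀw: [[137, 17]; [17, 4]]·[a, b]ᵀ = [-326, -48]ᵀ.
Δ = 137·4 − 17² = 259.
a = ((-326)·4 − 17·(-48))/259 = -488/259; b = (137·(-48) − 17·(-326))/259 = -1034/259.

a = -1.8842, b = -3.9923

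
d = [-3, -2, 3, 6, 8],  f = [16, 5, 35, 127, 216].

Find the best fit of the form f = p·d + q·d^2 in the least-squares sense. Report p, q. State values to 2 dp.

p = 3.36, q = 2.95

The normal system MᵀM·[p, q]ᵀ = Mᵀf is [[122, 720]; [720, 5570]]·[p, q]ᵀ = [2537, 18875]ᵀ.
det = 122·5570 − 720² = 161140.
p = (2537·5570 − 720·18875)/161140 = 54109/16114; q = (122·18875 − 720·2537)/161140 = 47611/16114.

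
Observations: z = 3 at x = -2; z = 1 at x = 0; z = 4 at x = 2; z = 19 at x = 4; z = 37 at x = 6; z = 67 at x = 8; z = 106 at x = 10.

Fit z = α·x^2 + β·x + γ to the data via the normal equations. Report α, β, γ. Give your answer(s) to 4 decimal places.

With design matrix A, AᵀA = [[15680, 1792, 224]; [1792, 224, 28]; [224, 28, 7]] and Aᵀz = [16552, 1896, 237]ᵀ.
Row-reducing yields α = 173/168, β = 19/84, γ = 0.

α = 1.0298, β = 0.2262, γ = 0.0000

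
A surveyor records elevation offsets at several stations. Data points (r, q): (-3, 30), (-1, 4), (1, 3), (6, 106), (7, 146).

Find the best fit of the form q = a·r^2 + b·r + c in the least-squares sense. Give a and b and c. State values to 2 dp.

The normal system XᵀX·[a, b, c]ᵀ = Xᵀq is [[3780, 532, 96]; [532, 96, 10]; [96, 10, 5]]·[a, b, c]ᵀ = [11247, 1567, 289]ᵀ.
Solving the 3×3 system (Gaussian elimination) gives a = 30251/9874, b = -13683/19748, c = 3581/9874.

a = 3.06, b = -0.69, c = 0.36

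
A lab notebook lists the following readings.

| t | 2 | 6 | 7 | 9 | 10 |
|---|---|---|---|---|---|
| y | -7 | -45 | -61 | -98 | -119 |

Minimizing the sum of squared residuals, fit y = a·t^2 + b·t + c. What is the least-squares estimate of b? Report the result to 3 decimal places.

Sums needed: Σt^2·t^2 = 20274, Σt^2·t = 2296, Σt^2 = 270, Σt·t = 270, Σt = 34, Σ1 = 5.
And Σt^2·y = -24475, Σt·y = -2783, Σy = -330.
Normal equations: [[20274, 2296, 270]; [2296, 270, 34]; [270, 34, 5]]·[a, b, c]ᵀ = [-24475, -2783, -330]ᵀ.
Row-reducing yields a = -25685/23318, b = -19415/23318, c = -9988/11659.

b = -0.833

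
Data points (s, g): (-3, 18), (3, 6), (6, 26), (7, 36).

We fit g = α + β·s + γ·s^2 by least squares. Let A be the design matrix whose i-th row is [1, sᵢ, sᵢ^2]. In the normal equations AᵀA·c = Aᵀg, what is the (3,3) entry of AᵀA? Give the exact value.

Row 3 ↔ basis s^2, column 3 ↔ basis s^2, so (AᵀA)_{3,3} = Σᵢ (s^2)·(s^2) = (9)·(9) + (9)·(9) + (36)·(36) + (49)·(49) = 3859.

3859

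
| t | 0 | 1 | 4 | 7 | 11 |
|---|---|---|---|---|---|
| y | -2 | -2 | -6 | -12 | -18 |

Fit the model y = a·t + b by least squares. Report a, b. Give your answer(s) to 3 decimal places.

a = -1.527, b = -0.975

Sums needed: Σt·t = 187, Σt = 23, Σ1 = 5.
And Σt·y = -308, Σy = -40.
AᵀA·[a, b]ᵀ = Aᵀy becomes [[187, 23]; [23, 5]]·[a, b]ᵀ = [-308, -40]ᵀ.
Determinant 187·5 − 23² = 406.
a = ((-308)·5 − 23·(-40))/406 = -310/203; b = (187·(-40) − 23·(-308))/406 = -198/203.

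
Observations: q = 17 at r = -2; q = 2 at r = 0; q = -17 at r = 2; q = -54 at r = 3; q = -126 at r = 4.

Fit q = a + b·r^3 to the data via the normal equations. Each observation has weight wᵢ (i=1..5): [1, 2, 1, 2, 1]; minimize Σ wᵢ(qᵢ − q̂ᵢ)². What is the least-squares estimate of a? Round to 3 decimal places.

Entries of XᵀWX: Σwᵢ·1 = 7, Σwᵢ·r^3 = 118, Σwᵢ·r^3·r^3 = 5682.
And Σwᵢ·q = -230, Σwᵢ·r^3·q = -11252.
XᵀWX·[a, b]ᵀ = XᵀWq becomes [[7, 118]; [118, 5682]]·[a, b]ᵀ = [-230, -11252]ᵀ.
Eliminating b: 5682·(row 1) − 118·(row 2) gives 25850·a = 5682·(-230) − 118·(-11252) = 20876, so a = 10438/12925.
Then b = ((-11252) − 118·(10438/12925))/5682 = -25812/12925.

a = 0.808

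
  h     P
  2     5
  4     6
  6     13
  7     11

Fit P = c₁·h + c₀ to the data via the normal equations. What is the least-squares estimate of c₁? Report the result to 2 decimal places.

Normal-equation sums: Σh·h = 105, Σh = 19, Σ1 = 4.
For XᵀP: Σh·P = 189, ΣP = 35.
So XᵀX·[c₁, c₀]ᵀ = XᵀP: [[105, 19]; [19, 4]]·[c₁, c₀]ᵀ = [189, 35]ᵀ.
det = 105·4 − 19² = 59.
c₁ = (189·4 − 19·35)/59 = 91/59; c₀ = (105·35 − 19·189)/59 = 84/59.

c₁ = 1.54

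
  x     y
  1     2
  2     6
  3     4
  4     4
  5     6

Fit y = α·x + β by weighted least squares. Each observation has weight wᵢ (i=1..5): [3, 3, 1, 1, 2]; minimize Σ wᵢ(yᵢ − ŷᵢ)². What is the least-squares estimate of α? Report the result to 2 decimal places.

The normal system MᵀWM·[α, β]ᵀ = MᵀWy is [[90, 26]; [26, 10]]·[α, β]ᵀ = [130, 44]ᵀ.
Determinant 90·10 − 26² = 224.
α = (130·10 − 26·44)/224 = 39/56; β = (90·44 − 26·130)/224 = 145/56.

α = 0.70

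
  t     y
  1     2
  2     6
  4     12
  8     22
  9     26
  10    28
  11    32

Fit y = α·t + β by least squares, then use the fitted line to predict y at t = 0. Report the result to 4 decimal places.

Setting ∂/∂α … = 0 gives: 387·α + 45·β = 1104;  45·α + 7·β = 128.
(Σt·t = 387, Σt = 45, Σ1 = 7, Σt·y = 1104, Σy = 128.)
Eliminating β: 7·(row 1) − 45·(row 2) gives 684·α = 7·1104 − 45·128 = 1968, so α = 164/57.
Then β = (128 − 45·(164/57))/7 = -4/19.
At t = 0: ŷ = (164/57)·(0) + (-4/19)·(1) = -4/19.

ŷ = -0.2105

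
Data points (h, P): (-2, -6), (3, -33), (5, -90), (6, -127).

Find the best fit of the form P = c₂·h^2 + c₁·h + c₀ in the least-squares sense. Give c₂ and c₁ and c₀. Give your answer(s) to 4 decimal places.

c₂ = -3.2375, c₁ = -2.2166, c₀ = 2.5427

AᵀA·[c₂, c₁, c₀]ᵀ = AᵀP reads: 2018·c₂ + 360·c₁ + 74·c₀ = -7143;  360·c₂ + 74·c₁ + 12·c₀ = -1299;  74·c₂ + 12·c₁ + 4·c₀ = -256.
(Σh^2·h^2 = 2018, Σh^2·h = 360, Σh^2 = 74, Σh·h = 74, Σh = 12, Σ1 = 4, Σh^2·P = -7143, Σh·P = -1299, ΣP = -256.)
Solving the 3×3 system (Gaussian elimination) gives c₂ = -9094/2809, c₁ = -12453/5618, c₀ = 14285/5618.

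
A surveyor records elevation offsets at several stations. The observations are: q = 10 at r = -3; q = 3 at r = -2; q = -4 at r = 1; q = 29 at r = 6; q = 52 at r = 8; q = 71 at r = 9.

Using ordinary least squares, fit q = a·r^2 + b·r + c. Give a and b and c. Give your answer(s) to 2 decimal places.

a = 1.03, b = -1.13, c = -3.15

Forming MᵀM = [[12051, 1423, 195]; [1423, 195, 19]; [195, 19, 6]] and Mᵀq = [10221, 1189, 161]ᵀ gives MᵀM·[a, b, c]ᵀ = Mᵀq.
Solving the 3×3 system (Gaussian elimination) gives a = 188321/182310, b = -68909/60770, c = -286906/91155.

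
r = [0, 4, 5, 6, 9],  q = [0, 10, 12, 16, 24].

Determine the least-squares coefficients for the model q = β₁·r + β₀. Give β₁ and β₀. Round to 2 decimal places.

AᵀA·[β₁, β₀]ᵀ = Aᵀq reads: 158·β₁ + 24·β₀ = 412;  24·β₁ + 5·β₀ = 62.
(Σr·r = 158, Σr = 24, Σ1 = 5, Σr·q = 412, Σq = 62.)
Determinant 158·5 − 24² = 214.
β₁ = (412·5 − 24·62)/214 = 286/107; β₀ = (158·62 − 24·412)/214 = -46/107.

β₁ = 2.67, β₀ = -0.43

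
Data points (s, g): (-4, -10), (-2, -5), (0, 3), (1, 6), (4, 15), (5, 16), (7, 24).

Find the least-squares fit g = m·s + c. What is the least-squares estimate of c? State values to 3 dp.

c = 2.188

Normal-equation sums: Σs·s = 111, Σs = 11, Σ1 = 7.
Right-hand side: Σs·g = 364, Σg = 49.
So MᵀM·[m, c]ᵀ = Mᵀg: [[111, 11]; [11, 7]]·[m, c]ᵀ = [364, 49]ᵀ.
det = 111·7 − 11² = 656.
m = (364·7 − 11·49)/656 = 49/16; c = (111·49 − 11·364)/656 = 35/16.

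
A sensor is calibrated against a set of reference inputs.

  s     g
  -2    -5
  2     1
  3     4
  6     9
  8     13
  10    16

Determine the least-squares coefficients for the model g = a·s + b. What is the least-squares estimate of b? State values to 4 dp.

With design matrix X, XᵀX = [[217, 27]; [27, 6]] and Xᵀg = [342, 38]ᵀ.
Eliminating b: 6·(row 1) − 27·(row 2) gives 573·a = 6·342 − 27·38 = 1026, so a = 342/191.
Then b = (38 − 27·(342/191))/6 = -988/573.

b = -1.7243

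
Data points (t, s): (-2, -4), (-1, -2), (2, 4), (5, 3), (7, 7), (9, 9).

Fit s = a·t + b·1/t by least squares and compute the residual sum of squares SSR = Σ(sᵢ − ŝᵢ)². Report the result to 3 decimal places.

SSR = 7.857

Entries of XᵀX: Σt·t = 164, Σt·1/t = 6, Σ1/t·1/t = 312113/198450.
And Σt·s = 163, Σ1/t·s = 43/5.
Determinant 164·(312113/198450) − 6² = 22021166/99225.
a = (163·(312113/198450) − 6·(43/5))/(22021166/99225) = 1766713/1914884; b = (164·(43/5) − 6·163)/(22021166/99225) = 932715/478721.
Residuals: -565170/478721, 1667805/1914884, 565170/478721, -3835085/1914884, 504217/1914884, 918999/1914884; SSR = 15045085/1914884.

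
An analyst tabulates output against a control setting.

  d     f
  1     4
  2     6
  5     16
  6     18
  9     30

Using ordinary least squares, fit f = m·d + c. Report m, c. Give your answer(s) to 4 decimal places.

m = 3.2427, c = -0.1165

Sums needed: Σd·d = 147, Σd = 23, Σ1 = 5.
Moment sums: Σd·f = 474, Σf = 74.
AᵀA·[m, c]ᵀ = Aᵀf becomes [[147, 23]; [23, 5]]·[m, c]ᵀ = [474, 74]ᵀ.
Δ = 147·5 − 23² = 206.
m = (474·5 − 23·74)/206 = 334/103; c = (147·74 − 23·474)/206 = -12/103.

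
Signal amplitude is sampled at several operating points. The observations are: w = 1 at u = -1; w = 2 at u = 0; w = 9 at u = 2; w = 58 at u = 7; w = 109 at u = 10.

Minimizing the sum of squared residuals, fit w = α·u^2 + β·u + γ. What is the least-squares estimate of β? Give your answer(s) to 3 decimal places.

From the data, Σu^2·u^2 = 12418, Σu^2·u = 1350, Σu^2 = 154, Σu·u = 154, Σu = 18, Σ1 = 5.
Right-hand side: Σu^2·w = 13779, Σu·w = 1513, Σw = 179.
XᵀX·[α, β, γ]ᵀ = Xᵀw becomes [[12418, 1350, 154]; [1350, 154, 18]; [154, 18, 5]]·[α, β, γ]ᵀ = [13779, 1513, 179]ᵀ.
Row-reducing yields α = 28907/32258, β = 28144/16129, γ = 30932/16129.

β = 1.745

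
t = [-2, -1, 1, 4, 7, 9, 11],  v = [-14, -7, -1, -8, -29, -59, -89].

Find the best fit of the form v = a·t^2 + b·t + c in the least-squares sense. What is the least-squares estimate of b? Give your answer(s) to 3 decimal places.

b = 3.007

Normal-equation sums: Σt^2·t^2 = 23877, Σt^2·t = 2459, Σt^2 = 273, Σt·t = 273, Σt = 29, Σ1 = 7.
For Mᵀv: Σt^2·v = -17161, Σt·v = -1711, Σv = -207.
Solving the 3×3 system (Gaussian elimination) gives a = -447672/452753, b = 194501/64679, c = -1569874/452753.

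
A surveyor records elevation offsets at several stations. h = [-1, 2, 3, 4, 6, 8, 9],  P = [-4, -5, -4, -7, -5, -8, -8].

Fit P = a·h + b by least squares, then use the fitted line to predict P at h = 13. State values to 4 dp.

P̂ = -9.3953

Compute the Gram sums: Σh·h = 211, Σh = 31, Σ1 = 7.
Moment sums: Σh·P = -212, ΣP = -41.
Eliminating b: 7·(row 1) − 31·(row 2) gives 516·a = 7·(-212) − 31·(-41) = -213, so a = -71/172.
Then b = ((-41) − 31·(-71/172))/7 = -693/172.
At h = 13: P̂ = (-71/172)·(13) + (-693/172)·(1) = -404/43.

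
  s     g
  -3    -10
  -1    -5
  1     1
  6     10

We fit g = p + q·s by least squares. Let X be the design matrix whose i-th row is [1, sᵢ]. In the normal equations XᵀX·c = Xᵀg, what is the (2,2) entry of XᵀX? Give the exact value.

47

Row 2 ↔ basis s, column 2 ↔ basis s, so (XᵀX)_{2,2} = Σᵢ (s)·(s) = (-3)·(-3) + (-1)·(-1) + (1)·(1) + (6)·(6) = 47.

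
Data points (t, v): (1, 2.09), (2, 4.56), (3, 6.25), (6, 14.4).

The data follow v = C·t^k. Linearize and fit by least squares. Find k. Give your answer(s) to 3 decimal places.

Let Y = ln v. Fitting Y = k·ln t + ln C by least squares:
Over the data: Σln t = 3.5835, Σ(ln t)² = 4.8978, Σln v = 6.7543, Σln t·ln v = 7.8441.
Normal system: [[4.8978, 3.5835]; [3.5835, 4]]·[k, ln C]ᵀ = [7.8441, 6.7543]ᵀ.
Solving (det = 6.7496): k = 1.06259, ln C = 0.73662.

k = 1.063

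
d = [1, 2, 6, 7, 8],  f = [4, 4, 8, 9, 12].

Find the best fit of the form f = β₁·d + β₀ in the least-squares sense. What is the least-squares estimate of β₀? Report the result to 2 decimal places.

Setting ∂/∂β₁ … = 0 gives: 154·β₁ + 24·β₀ = 219;  24·β₁ + 5·β₀ = 37.
(Σd·d = 154, Σd = 24, Σ1 = 5, Σd·f = 219, Σf = 37.)
Δ = 154·5 − 24² = 194.
β₁ = (219·5 − 24·37)/194 = 207/194; β₀ = (154·37 − 24·219)/194 = 221/97.

β₀ = 2.28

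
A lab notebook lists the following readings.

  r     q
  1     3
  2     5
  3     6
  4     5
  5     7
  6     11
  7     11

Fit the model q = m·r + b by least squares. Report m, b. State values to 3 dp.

The normal system AᵀA·[m, b]ᵀ = Aᵀq is [[140, 28]; [28, 7]]·[m, b]ᵀ = [229, 48]ᵀ.
Determinant 140·7 − 28² = 196.
m = (229·7 − 28·48)/196 = 37/28; b = (140·48 − 28·229)/196 = 11/7.

m = 1.321, b = 1.571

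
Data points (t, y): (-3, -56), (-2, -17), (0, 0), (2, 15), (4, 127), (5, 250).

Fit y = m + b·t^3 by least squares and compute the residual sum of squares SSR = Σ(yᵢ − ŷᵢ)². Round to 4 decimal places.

SSR = 1.8691

Setting ∂/∂m … = 0 gives: 6·m + 162·b = 319;  162·m + 20578·b = 41146.
Determinant 6·20578 − 162² = 97224.
m = (319·20578 − 162·41146)/97224 = -50635/48612; b = (6·41146 − 162·319)/97224 = 32533/16204.
Residuals: -9116/12153, 5023/48612, 50635/48612, -977/48612, -21977/48612, 940/12153; SSR = 90859/48612.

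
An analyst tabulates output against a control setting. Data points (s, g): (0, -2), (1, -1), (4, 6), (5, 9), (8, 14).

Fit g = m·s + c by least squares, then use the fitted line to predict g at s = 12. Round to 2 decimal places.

From the data, Σs·s = 106, Σs = 18, Σ1 = 5.
Moment sums: Σs·g = 180, Σg = 26.
So MᵀM·[m, c]ᵀ = Mᵀg: [[106, 18]; [18, 5]]·[m, c]ᵀ = [180, 26]ᵀ.
Eliminating c: 5·(row 1) − 18·(row 2) gives 206·m = 5·180 − 18·26 = 432, so m = 216/103.
Then c = (26 − 18·(216/103))/5 = -242/103.
At s = 12: ĝ = (216/103)·(12) + (-242/103)·(1) = 2350/103.

ĝ = 22.82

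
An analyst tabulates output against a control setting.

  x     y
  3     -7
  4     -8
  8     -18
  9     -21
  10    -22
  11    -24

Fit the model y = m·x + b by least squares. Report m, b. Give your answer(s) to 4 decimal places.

Entries of MᵀM: Σx·x = 391, Σx = 45, Σ1 = 6.
And Σx·y = -870, Σy = -100.
det = 391·6 − 45² = 321.
m = ((-870)·6 − 45·(-100))/321 = -240/107; b = (391·(-100) − 45·(-870))/321 = 50/321.

m = -2.2430, b = 0.1558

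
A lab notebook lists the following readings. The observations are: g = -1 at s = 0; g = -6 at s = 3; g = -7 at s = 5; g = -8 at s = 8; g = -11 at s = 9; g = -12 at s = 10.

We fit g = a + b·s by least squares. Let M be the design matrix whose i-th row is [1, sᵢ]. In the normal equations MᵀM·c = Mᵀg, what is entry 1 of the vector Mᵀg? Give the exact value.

Entry 1 ↔ basis 1, so (Mᵀg)_{1} = Σᵢ gᵢ = (1)·(-1) + (1)·(-6) + (1)·(-7) + (1)·(-8) + (1)·(-11) + (1)·(-12) = -45.

-45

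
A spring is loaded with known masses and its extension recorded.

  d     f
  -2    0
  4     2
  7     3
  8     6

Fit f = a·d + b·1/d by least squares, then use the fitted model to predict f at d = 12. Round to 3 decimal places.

MᵀM·[a, b]ᵀ = Mᵀf reads: 133·a + 4·b = 77;  4·a + (1093/3136)·b = 47/28.
Determinant 133·(1093/3136) − 4² = 13599/448.
a = (77·(1093/3136) − 4·(47/28))/(13599/448) = 3005/4533; b = (133·(47/28) − 4·77)/(13599/448) = -12656/4533.
At d = 12: f̂ = (3005/4533)·(12) + (-12656/4533)·(1/12) = 105016/13599.

f̂ = 7.722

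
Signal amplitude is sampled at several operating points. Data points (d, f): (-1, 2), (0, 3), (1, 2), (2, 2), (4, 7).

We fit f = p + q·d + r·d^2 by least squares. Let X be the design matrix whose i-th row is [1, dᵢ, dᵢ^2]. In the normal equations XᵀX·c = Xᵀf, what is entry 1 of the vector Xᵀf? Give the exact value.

16

Entry 1 ↔ basis 1, so (Xᵀf)_{1} = Σᵢ fᵢ = (1)·(2) + (1)·(3) + (1)·(2) + (1)·(2) + (1)·(7) = 16.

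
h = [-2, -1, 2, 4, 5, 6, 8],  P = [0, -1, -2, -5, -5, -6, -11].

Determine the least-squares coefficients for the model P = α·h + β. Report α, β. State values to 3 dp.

α = -0.961, β = -1.265

Forming XᵀX = [[150, 22]; [22, 7]] and XᵀP = [-172, -30]ᵀ gives XᵀX·[α, β]ᵀ = XᵀP.
Determinant 150·7 − 22² = 566.
α = ((-172)·7 − 22·(-30))/566 = -272/283; β = (150·(-30) − 22·(-172))/566 = -358/283.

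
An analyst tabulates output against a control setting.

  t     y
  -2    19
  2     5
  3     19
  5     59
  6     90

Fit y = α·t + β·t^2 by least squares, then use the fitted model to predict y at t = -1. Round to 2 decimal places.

From the data, Σt·t = 78, Σt·t^2 = 368, Σt^2·t^2 = 2034.
Right-hand side: Σt·y = 864, Σt^2·y = 4982.
MᵀM·[α, β]ᵀ = Mᵀy becomes [[78, 368]; [368, 2034]]·[α, β]ᵀ = [864, 4982]ᵀ.
Eliminating β: 2034·(row 1) − 368·(row 2) gives 23228·α = 2034·864 − 368·4982 = -76000, so α = -19000/5807.
Then β = (4982 − 368·(-19000/5807))/2034 = 17661/5807.
At t = -1: ŷ = (-19000/5807)·(-1) + (17661/5807)·(1) = 36661/5807.

ŷ = 6.31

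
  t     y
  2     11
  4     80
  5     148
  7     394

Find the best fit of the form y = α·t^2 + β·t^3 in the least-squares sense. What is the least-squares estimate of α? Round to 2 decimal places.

α = 0.77

The normal equations are: 3298·α + 20988·β = 24330;  20988·α + 137434·β = 158850.
(Σt^2·t^2 = 3298, Σt^2·t^3 = 20988, Σt^3·t^3 = 137434, Σt^2·y = 24330, Σt^3·y = 158850.)
Eliminating β: 137434·(row 1) − 20988·(row 2) gives 12761188·α = 137434·24330 − 20988·158850 = 9825420, so α = 223305/290027.
Then β = (158850 − 20988·(223305/290027))/137434 = 3312315/3190297.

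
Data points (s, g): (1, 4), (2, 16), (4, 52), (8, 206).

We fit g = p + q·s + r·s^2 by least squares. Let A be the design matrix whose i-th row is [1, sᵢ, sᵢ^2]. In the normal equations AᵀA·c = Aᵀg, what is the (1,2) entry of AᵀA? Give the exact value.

15

Row 1 ↔ basis 1, column 2 ↔ basis s, so (AᵀA)_{1,2} = Σᵢ s = (1)·(1) + (1)·(2) + (1)·(4) + (1)·(8) = 15.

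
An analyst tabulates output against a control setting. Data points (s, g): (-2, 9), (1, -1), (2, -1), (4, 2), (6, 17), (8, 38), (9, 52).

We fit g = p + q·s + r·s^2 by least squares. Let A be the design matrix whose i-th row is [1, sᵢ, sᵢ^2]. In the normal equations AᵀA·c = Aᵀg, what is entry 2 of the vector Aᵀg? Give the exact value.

861

Entry 2 ↔ basis s, so (Aᵀg)_{2} = Σᵢ (s)·gᵢ = (-2)·(9) + (1)·(-1) + (2)·(-1) + (4)·(2) + (6)·(17) + (8)·(38) + (9)·(52) = 861.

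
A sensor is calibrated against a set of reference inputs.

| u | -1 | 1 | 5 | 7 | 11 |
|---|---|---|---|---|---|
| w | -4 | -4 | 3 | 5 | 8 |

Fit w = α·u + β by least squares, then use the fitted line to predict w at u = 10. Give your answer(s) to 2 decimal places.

Forming MᵀM = [[197, 23]; [23, 5]] and Mᵀw = [138, 8]ᵀ gives MᵀM·[α, β]ᵀ = Mᵀw.
det = 197·5 − 23² = 456.
α = (138·5 − 23·8)/456 = 253/228; β = (197·8 − 23·138)/456 = -799/228.
At u = 10: ŵ = (253/228)·(10) + (-799/228)·(1) = 577/76.

ŵ = 7.59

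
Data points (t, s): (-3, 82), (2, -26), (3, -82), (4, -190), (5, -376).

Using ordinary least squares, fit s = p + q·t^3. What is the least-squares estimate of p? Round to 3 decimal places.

Compute the Gram sums: Σ1 = 5, Σt^3 = 197, Σt^3·t^3 = 21243.
And Σs = -592, Σt^3·s = -63796.
So MᵀM·[p, q]ᵀ = Mᵀs: [[5, 197]; [197, 21243]]·[p, q]ᵀ = [-592, -63796]ᵀ.
det = 5·21243 − 197² = 67406.
p = ((-592)·21243 − 197·(-63796))/67406 = -4022/33703; q = (5·(-63796) − 197·(-592))/67406 = -101178/33703.

p = -0.119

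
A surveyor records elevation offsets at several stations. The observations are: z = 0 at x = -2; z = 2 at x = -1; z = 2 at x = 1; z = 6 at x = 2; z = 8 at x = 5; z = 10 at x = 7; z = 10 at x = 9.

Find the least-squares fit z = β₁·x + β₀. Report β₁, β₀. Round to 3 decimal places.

From the data, Σx·x = 165, Σx = 21, Σ1 = 7.
Right-hand side: Σx·z = 212, Σz = 38.
So AᵀA·[β₁, β₀]ᵀ = Aᵀz: [[165, 21]; [21, 7]]·[β₁, β₀]ᵀ = [212, 38]ᵀ.
Determinant 165·7 − 21² = 714.
β₁ = (212·7 − 21·38)/714 = 49/51; β₀ = (165·38 − 21·212)/714 = 303/119.

β₁ = 0.961, β₀ = 2.546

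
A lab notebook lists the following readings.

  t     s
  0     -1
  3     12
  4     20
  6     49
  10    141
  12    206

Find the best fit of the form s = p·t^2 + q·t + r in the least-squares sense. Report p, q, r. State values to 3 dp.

Setting ∂/∂p … = 0 gives: 32369·p + 3035·q + 305·r = 45956;  3035·p + 305·q + 35·r = 4292;  305·p + 35·q + 6·r = 427.
Inverting the 3×3 Gram matrix, [p, q, r]ᵀ = [49/33, -104/165, -7/11]ᵀ.

p = 1.485, q = -0.630, r = -0.636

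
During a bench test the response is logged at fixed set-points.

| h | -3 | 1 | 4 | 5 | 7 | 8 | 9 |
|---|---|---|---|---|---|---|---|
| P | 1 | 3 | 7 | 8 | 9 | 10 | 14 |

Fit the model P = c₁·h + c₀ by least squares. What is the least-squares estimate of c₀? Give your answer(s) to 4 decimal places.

The normal equations are: 245·c₁ + 31·c₀ = 337;  31·c₁ + 7·c₀ = 52.
Eliminating c₀: 7·(row 1) − 31·(row 2) gives 754·c₁ = 7·337 − 31·52 = 747, so c₁ = 747/754.
Then c₀ = (52 − 31·(747/754))/7 = 2293/754.

c₀ = 3.0411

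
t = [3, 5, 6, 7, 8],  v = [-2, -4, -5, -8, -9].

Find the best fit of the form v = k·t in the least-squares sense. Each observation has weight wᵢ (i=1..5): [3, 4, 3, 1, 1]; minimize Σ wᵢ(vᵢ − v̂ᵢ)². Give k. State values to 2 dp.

Forming XᵀWX = [[348]] and XᵀWv = [-316]ᵀ gives XᵀWX·[k]ᵀ = XᵀWv.
Hence k = -316 / 348 ≈ -0.908046.

k = -0.91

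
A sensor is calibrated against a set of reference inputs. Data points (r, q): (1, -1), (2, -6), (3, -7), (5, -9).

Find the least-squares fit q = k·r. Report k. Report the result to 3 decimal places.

k = -2.026

Normal-equation sums: Σr·r = 39.
Right-hand side: Σr·q = -79.
Normal equations: [[39]]·[k]ᵀ = [-79]ᵀ.
Hence k = -79 / 39 ≈ -2.02564.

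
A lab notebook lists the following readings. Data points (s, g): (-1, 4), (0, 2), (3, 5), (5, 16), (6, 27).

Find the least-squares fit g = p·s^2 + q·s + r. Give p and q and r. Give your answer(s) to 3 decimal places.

p = 1.016, q = -1.957, r = 1.455

Sums needed: Σs^2·s^2 = 2003, Σs^2·s = 367, Σs^2 = 71, Σs·s = 71, Σs = 13, Σ1 = 5.
Moment sums: Σs^2·g = 1421, Σs·g = 253, Σg = 54.
XᵀX·[p, q, r]ᵀ = Xᵀg becomes [[2003, 367, 71]; [367, 71, 13]; [71, 13, 5]]·[p, q, r]ᵀ = [1421, 253, 54]ᵀ.
Row-reducing yields p = 1055/1038, q = -677/346, r = 755/519.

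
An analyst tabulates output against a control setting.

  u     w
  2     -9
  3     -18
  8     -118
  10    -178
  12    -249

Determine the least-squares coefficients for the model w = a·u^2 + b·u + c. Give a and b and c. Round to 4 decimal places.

a = -1.4594, b = -3.6802, c = 5.0575

Normal-equation sums: Σu^2·u^2 = 34929, Σu^2·u = 3275, Σu^2 = 321, Σu·u = 321, Σu = 35, Σ1 = 5.
And Σu^2·w = -61406, Σu·w = -5784, Σw = -572.
AᵀA·[a, b, c]ᵀ = Aᵀw becomes [[34929, 3275, 321]; [3275, 321, 35]; [321, 35, 5]]·[a, b, c]ᵀ = [-61406, -5784, -572]ᵀ.
Solving the 3×3 system (Gaussian elimination) gives a = -28821/19748, b = -72677/19748, c = 24969/4937.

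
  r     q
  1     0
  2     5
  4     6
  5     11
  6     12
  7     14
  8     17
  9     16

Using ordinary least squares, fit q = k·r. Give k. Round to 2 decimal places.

k = 1.95

Normal-equation sums: Σr·r = 276.
And Σr·q = 539.
Normal equations: [[276]]·[k]ᵀ = [539]ᵀ.
Hence k = 539 / 276 ≈ 1.9529.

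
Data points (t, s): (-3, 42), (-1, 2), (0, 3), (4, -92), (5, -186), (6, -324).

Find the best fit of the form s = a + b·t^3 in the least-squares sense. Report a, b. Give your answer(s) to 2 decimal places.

Entries of MᵀM: Σ1 = 6, Σt^3 = 377, Σt^3·t^3 = 67107.
And Σs = -555, Σt^3·s = -100258.
So MᵀM·[a, b]ᵀ = Mᵀs: [[6, 377]; [377, 67107]]·[a, b]ᵀ = [-555, -100258]ᵀ.
Eliminating b: 67107·(row 1) − 377·(row 2) gives 260513·a = 67107·(-555) − 377·(-100258) = 552881, so a = 552881/260513.
Then b = ((-100258) − 377·(552881/260513))/67107 = -392313/260513.

a = 2.12, b = -1.51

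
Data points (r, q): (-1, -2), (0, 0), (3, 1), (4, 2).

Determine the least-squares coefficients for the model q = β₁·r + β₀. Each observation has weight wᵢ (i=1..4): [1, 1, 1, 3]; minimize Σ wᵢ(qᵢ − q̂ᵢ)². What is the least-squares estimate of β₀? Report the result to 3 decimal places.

The normal system AᵀWA·[β₁, β₀]ᵀ = AᵀWq is [[58, 14]; [14, 6]]·[β₁, β₀]ᵀ = [29, 5]ᵀ.
Determinant 58·6 − 14² = 152.
β₁ = (29·6 − 14·5)/152 = 13/19; β₀ = (58·5 − 14·29)/152 = -29/38.

β₀ = -0.763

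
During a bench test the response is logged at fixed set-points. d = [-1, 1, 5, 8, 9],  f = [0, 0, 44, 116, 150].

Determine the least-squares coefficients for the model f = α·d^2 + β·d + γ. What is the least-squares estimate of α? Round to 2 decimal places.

With design matrix X, XᵀX = [[11284, 1366, 172]; [1366, 172, 22]; [172, 22, 5]] and Xᵀf = [20674, 2498, 310]ᵀ.
Row-reducing yields α = 77399/40611, β = -14609/40611, γ = -26788/13537.

α = 1.91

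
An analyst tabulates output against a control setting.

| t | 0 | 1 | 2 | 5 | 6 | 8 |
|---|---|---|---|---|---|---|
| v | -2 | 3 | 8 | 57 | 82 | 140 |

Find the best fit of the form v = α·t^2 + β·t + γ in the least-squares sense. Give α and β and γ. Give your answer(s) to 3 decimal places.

α = 1.998, β = 1.827, γ = -1.988

XᵀX·[α, β, γ]ᵀ = Xᵀv reads: 6034·α + 862·β + 130·γ = 13372;  862·α + 130·β + 22·γ = 1916;  130·α + 22·β + 6·γ = 288.
(Σt^2·t^2 = 6034, Σt^2·t = 862, Σt^2 = 130, Σt·t = 130, Σt = 22, Σ1 = 6, Σt^2·v = 13372, Σt·v = 1916, Σv = 288.)
Solving the 3×3 system (Gaussian elimination) gives α = 959/480, β = 877/480, γ = -159/80.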